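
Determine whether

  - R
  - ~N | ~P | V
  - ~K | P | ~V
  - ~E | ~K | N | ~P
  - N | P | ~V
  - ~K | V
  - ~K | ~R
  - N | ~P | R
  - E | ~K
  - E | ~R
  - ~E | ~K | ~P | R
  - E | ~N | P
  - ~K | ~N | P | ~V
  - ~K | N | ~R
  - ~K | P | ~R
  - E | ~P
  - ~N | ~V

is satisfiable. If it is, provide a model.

V: False, P: False, R: True, K: False, E: True, N: True

Unit clause (R) forces R = True.
In (~K | ~R) only ~K is left, so K = False.
In (E | ~R) only E is left, so E = True.
Set V = False.
Set P = False.
Set N = True.
All clauses satisfied.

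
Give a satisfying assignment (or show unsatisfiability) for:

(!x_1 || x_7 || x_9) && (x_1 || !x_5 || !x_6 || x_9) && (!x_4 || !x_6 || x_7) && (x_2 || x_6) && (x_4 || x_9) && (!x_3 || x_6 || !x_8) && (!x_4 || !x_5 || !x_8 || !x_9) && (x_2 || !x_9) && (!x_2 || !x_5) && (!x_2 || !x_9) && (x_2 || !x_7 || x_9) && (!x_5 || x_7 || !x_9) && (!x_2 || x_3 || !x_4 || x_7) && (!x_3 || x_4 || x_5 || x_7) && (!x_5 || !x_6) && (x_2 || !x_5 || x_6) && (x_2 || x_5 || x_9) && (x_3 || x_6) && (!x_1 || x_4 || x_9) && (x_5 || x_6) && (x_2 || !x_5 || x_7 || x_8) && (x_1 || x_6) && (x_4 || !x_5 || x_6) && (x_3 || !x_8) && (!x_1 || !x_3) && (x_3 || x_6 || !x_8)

x_1: False; x_2: True; x_3: False; x_4: True; x_5: False; x_6: True; x_7: True; x_8: False; x_9: False

Set x_1 = False.
  then (x_1 || x_6) forces x_6 = True.
  then (!x_5 || !x_6) forces x_5 = False.
Set x_2 = True.
  then (!x_2 || !x_9) forces x_9 = False.
  then (x_4 || x_9) forces x_4 = True.
  then (!x_4 || !x_6 || x_7) forces x_7 = True.
Set x_3 = False.
  then (x_3 || !x_8) forces x_8 = False.
All clauses satisfied.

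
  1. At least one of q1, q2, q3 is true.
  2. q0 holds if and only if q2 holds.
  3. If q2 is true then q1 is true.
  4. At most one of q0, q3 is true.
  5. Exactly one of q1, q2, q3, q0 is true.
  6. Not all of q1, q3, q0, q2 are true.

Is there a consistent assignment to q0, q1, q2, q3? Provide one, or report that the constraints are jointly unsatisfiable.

q0=F, q1=T, q2=F, q3=F

  (1) {q1, q2, q3}: 1 true — at least one ✓
  (2) q0=F, q2=F — same ✓
  (3) q2=F ⇒ q1: vacuous ✓
  (4) {q0, q3}: 0 true — at most one ✓
  (5) {q1, q2, q3, q0}: 1 true — exactly one ✓
  (6) {q1, q3, q0, q2}: 1/4 true — not all ✓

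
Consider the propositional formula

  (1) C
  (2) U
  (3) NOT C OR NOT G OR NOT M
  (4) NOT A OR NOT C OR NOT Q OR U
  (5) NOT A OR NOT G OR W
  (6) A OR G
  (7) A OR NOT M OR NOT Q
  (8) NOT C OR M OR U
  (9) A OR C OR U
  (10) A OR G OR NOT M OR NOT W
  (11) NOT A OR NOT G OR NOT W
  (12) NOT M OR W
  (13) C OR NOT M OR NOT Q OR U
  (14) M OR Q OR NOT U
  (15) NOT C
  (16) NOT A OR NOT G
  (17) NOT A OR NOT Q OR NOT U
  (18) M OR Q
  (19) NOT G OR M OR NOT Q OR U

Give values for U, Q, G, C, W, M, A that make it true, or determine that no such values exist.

Unsatisfiable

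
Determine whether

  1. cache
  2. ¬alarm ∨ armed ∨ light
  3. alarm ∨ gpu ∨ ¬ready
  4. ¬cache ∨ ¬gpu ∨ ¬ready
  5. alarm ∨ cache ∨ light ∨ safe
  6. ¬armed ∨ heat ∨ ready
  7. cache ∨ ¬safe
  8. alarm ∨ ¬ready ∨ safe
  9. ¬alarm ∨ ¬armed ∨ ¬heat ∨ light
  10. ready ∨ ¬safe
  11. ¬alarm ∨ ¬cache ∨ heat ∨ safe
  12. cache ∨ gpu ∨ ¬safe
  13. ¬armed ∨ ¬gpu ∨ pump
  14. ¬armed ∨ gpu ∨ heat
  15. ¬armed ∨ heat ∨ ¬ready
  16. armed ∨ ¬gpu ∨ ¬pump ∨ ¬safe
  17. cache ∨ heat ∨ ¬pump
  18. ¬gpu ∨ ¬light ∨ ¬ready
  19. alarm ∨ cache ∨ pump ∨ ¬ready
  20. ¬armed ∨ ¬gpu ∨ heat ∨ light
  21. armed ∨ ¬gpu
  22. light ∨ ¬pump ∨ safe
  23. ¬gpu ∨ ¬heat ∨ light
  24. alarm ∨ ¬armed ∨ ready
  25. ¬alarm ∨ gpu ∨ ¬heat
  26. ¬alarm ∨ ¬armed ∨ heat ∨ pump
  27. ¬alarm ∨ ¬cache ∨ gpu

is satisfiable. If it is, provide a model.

light = True, heat = True, safe = False, pump = True, ready = False, armed = False, cache = True, alarm = False, gpu = False

Unit clause (cache) forces cache = True.
Set light = True.
Set heat = True.
Try safe = True:
  (ready ∨ ¬safe) forces ready = True.
  (¬cache ∨ ¬gpu ∨ ¬ready) forces gpu = False.
  (alarm ∨ gpu ∨ ¬ready) forces alarm = True.
  clause (¬alarm ∨ gpu ∨ ¬heat) is falsified — backtrack.
So safe = False.
Set pump = True.
Set ready = False.
Set armed = False.
  then (armed ∨ ¬gpu) forces gpu = False.
  then (¬alarm ∨ gpu ∨ ¬heat) forces alarm = False.
All clauses satisfied.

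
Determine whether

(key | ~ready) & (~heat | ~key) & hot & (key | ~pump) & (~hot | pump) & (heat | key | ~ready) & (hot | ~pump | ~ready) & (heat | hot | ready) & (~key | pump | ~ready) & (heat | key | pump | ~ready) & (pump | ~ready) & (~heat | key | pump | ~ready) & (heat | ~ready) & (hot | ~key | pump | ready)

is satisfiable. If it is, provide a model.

Unit clause (hot) forces hot = True.
In (~hot | pump) only pump is left, so pump = True.
In (key | ~pump) only key is left, so key = True.
In (~heat | ~key) only ~heat is left, so heat = False.
In (heat | ~ready) only ~ready is left, so ready = False.
All clauses satisfied.

heat: False, key: True, ready: False, hot: True, pump: True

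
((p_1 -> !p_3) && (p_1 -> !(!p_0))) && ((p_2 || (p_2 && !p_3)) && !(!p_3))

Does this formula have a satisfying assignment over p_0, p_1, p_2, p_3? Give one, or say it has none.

p_0=T, p_1=F, p_2=T, p_3=T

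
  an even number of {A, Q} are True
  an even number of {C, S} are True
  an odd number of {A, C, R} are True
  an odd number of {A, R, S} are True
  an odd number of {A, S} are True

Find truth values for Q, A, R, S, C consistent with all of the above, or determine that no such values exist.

Q: False, A: False, R: False, S: True, C: True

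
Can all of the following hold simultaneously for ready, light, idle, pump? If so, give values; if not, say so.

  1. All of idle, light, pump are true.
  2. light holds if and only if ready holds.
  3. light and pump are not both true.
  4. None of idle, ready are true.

Case idle = True:
  Constraint (4) is violated (idle=T) — contradiction.
Case idle = False:
  Constraint (1) is violated (idle=F) — contradiction.
Both cases fail — unsatisfiable.

Unsatisfiable — no assignment works.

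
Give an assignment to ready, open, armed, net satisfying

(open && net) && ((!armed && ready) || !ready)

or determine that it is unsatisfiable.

ready = True, open = True, armed = False, net = True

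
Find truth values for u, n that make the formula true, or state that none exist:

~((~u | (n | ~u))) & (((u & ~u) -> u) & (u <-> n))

Case u = True: the formula simplifies to ~n & n.
  n = True: the conjunct ~n is False.
  n = False: the conjunct n is False.
Case u = False: the conjunct ~((~u | (n | ~u))) becomes ~((True | True)) = False.
Both cases fail — unsatisfiable.

Unsatisfiable — no assignment works.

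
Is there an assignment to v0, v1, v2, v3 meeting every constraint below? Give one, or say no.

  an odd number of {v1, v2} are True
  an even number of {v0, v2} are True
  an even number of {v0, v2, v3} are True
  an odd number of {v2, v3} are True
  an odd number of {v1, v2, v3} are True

v0=T; v1=F; v2=T; v3=F

{v1, v2}: 1 true → odd ✓
{v0, v2}: 2 true → even ✓
{v0, v2, v3}: 2 true → even ✓
{v2, v3}: 1 true → odd ✓
{v1, v2, v3}: 1 true → odd ✓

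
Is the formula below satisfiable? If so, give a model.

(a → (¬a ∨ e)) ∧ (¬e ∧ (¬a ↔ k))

e: False, a: False, k: True

  a → (¬a ∨ e) = True
    ¬a ∨ e = True
      ¬a = True
  ¬e ∧ (¬a ↔ k) = True
    ¬e = True
    ¬a ↔ k = True
      ¬a = True
Both conjuncts True, so the formula holds.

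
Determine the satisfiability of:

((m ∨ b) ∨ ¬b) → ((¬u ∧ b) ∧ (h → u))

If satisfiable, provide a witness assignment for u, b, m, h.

u: False, b: True, m: False, h: False

  ((m ∨ b) ∨ ¬b) → ((¬u ∧ b) ∧ (h → u)) = True
    (m ∨ b) ∨ ¬b = True
      m ∨ b = True
      ¬b = False
    (¬u ∧ b) ∧ (h → u) = True
      ¬u ∧ b = True
        ¬u = True
      h → u = True
The formula evaluates to True.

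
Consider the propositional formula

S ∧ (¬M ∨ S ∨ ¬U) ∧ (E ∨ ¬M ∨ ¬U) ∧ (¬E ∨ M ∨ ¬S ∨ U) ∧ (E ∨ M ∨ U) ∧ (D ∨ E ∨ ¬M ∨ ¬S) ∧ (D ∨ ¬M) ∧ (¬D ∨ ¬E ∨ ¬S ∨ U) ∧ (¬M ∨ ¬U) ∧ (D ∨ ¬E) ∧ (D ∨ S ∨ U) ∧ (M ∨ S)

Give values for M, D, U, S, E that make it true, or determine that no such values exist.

Unit clause (S) forces S = True.
Set M = False.
Set D = True.
Try U = False:
  (¬E ∨ M ∨ ¬S ∨ U) forces E = False.
  clause (E ∨ M ∨ U) is falsified — backtrack.
So U = True.
Set E = False.
All clauses satisfied.

M = False; D = True; U = True; S = True; E = False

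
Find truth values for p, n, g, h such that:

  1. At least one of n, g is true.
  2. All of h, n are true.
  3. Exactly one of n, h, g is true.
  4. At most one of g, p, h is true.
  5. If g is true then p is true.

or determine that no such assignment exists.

The formula is unsatisfiable.

Case n = True:
  (2) forces h = True.
  Constraint (3) is violated (n=T, h=T) — contradiction.
Case n = False:
  Constraint (2) is violated (n=F) — contradiction.
Both cases fail — unsatisfiable.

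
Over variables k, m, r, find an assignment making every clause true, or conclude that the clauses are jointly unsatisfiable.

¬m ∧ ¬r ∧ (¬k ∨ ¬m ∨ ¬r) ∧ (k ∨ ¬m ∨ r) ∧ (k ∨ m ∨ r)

k = True; m = False; r = False

Unit clause (¬m) forces m = False.
Unit clause (¬r) forces r = False.
In (k ∨ m ∨ r) only k is left, so k = True.
Check each clause:
  (¬m): ¬m holds.
  (¬r): ¬r holds.
  (¬k ∨ ¬m ∨ ¬r): ¬m holds.
  (k ∨ ¬m ∨ r): k holds.
  (k ∨ m ∨ r): k holds.
All clauses satisfied.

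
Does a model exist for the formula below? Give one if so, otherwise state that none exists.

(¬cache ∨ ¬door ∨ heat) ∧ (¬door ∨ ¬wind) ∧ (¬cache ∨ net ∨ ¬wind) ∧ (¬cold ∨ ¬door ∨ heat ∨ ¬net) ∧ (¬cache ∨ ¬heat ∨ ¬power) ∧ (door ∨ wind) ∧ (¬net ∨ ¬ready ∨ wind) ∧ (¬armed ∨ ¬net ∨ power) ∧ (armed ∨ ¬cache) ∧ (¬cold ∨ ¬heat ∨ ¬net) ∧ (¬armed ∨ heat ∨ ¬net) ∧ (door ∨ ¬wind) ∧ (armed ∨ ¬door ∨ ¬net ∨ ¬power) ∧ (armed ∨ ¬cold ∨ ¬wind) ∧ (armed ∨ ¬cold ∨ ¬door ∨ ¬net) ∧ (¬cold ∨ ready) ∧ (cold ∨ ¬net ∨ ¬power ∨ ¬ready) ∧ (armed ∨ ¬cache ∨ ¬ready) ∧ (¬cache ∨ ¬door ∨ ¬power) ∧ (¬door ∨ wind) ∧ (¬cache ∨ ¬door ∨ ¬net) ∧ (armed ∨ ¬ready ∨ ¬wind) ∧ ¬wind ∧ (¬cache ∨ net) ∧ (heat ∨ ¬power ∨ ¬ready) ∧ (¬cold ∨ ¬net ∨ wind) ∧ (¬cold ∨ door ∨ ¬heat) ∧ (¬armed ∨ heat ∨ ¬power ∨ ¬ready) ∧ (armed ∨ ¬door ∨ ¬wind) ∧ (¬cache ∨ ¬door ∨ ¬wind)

Unsatisfiable

Case wind = True:
  Clause (¬wind) is falsified — contradiction.
Case wind = False:
  (door ∨ wind) forces door = True.
  Clause (¬door ∨ wind) is falsified — contradiction.
Both cases fail, so the formula is unsatisfiable.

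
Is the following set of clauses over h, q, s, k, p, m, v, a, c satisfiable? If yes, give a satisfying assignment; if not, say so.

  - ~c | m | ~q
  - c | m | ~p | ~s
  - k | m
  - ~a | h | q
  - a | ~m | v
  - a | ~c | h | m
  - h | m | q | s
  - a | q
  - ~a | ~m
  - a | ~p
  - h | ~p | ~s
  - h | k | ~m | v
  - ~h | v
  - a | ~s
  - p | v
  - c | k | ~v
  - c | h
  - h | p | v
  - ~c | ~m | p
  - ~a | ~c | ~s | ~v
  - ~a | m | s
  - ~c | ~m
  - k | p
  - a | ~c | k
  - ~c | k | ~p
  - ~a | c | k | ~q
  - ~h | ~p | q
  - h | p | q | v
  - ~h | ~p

Set h = True.
  then (~h | v) forces v = True.
  then (~h | ~p) forces p = False.
  then (k | p) forces k = True.
Set q = True.
Set s = True.
  then (a | ~s) forces a = True.
  then (~a | ~c | ~s | ~v) forces c = False.
  then (~a | ~m) forces m = False.
All clauses satisfied.

h = True; q = True; s = True; k = True; p = False; m = False; v = True; a = True; c = False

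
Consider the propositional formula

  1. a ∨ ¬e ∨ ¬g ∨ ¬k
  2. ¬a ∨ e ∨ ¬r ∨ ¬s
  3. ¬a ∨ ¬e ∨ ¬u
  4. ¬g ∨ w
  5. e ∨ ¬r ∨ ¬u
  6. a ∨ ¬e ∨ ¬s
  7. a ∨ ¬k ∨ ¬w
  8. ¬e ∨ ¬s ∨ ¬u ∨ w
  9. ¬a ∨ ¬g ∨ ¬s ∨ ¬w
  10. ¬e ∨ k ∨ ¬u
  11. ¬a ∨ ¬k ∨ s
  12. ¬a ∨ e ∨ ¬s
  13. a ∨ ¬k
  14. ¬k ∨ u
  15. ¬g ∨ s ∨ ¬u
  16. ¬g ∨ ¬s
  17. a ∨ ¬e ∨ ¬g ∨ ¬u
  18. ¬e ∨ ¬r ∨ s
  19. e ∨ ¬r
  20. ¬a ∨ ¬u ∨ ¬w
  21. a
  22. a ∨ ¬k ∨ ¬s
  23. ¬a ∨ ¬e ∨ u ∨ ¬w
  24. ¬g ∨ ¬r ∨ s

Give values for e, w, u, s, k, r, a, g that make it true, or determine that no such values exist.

e=T, w=F, u=F, s=F, k=F, r=F, a=T, g=F

Unit clause (a) forces a = True.
Set e = True.
  then (¬a ∨ ¬e ∨ ¬u) forces u = False.
  then (¬k ∨ u) forces k = False.
  then (¬a ∨ ¬e ∨ u ∨ ¬w) forces w = False.
  then (¬g ∨ w) forces g = False.
Set s = False.
  then (¬e ∨ ¬r ∨ s) forces r = False.
All clauses satisfied.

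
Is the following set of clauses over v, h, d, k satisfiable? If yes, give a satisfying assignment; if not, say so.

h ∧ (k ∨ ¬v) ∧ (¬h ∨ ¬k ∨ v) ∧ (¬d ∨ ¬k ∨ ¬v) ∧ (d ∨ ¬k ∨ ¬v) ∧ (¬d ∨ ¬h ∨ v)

v = False, h = True, d = False, k = False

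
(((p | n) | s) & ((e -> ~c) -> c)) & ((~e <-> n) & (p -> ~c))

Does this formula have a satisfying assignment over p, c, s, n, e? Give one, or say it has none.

p = False; c = True; s = True; n = True; e = False

  ((p | n) | s) & ((e -> ~c) -> c) = True
    (p | n) | s = True
      p | n = True
    (e -> ~c) -> c = True
      e -> ~c = True
        ~c = False
  (~e <-> n) & (p -> ~c) = True
    ~e <-> n = True
      ~e = True
    p -> ~c = True
      ~c = False
Both conjuncts True, so the formula holds.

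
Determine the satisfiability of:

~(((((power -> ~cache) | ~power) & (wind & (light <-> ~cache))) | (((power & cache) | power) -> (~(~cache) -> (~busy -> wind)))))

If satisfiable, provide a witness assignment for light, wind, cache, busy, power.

light=T; wind=F; cache=T; busy=F; power=T

  ~(((((power -> ~cache) | ~power) & (wind & (light <-> ~cache))) | (((power & cache) | power) -> (~(~cache) -> (~busy -> wind))))) = True
    (((power -> ~cache) | ~power) & (wind & (light <-> ~cache))) | (((power & cache) | power) -> (~(~cache) -> (~busy -> wind))) = False
      ((power -> ~cache) | ~power) & (wind & (light <-> ~cache)) = False
        (power -> ~cache) | ~power = False
          power -> ~cache = False
            ~cache = False
          ~power = False
        wind & (light <-> ~cache) = False
          light <-> ~cache = False
            ~cache = False
      ((power & cache) | power) -> (~(~cache) -> (~busy -> wind)) = False
        (power & cache) | power = True
          power & cache = True
        ~(~cache) -> (~busy -> wind) = False
          ~(~cache) = True
            ~cache = False
          ~busy -> wind = False
            ~busy = True
The formula evaluates to True.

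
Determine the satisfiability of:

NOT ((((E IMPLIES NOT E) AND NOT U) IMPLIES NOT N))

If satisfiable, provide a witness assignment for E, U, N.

E: False, U: False, N: True

  NOT ((((E IMPLIES NOT E) AND NOT U) IMPLIES NOT N)) = True
    ((E IMPLIES NOT E) AND NOT U) IMPLIES NOT N = False
      (E IMPLIES NOT E) AND NOT U = True
        E IMPLIES NOT E = True
          NOT E = True
        NOT U = True
      NOT N = False
The formula evaluates to True.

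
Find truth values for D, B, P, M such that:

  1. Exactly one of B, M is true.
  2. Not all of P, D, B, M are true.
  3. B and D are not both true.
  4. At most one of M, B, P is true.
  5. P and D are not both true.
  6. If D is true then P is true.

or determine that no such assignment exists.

D = False; B = True; P = False; M = False

  (1) {B, M}: 1 true — exactly one ✓
  (2) {P, D, B, M}: 1/4 true — not all ✓
  (3) B=T, D=F — not both ✓
  (4) {M, B, P}: 1 true — at most one ✓
  (5) P=F, D=F — not both ✓
  (6) D=F ⇒ P: vacuous ✓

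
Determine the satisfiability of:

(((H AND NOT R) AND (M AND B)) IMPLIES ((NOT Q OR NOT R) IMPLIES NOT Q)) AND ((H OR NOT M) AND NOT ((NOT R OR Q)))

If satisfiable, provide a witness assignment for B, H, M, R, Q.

B = False; H = True; M = True; R = True; Q = False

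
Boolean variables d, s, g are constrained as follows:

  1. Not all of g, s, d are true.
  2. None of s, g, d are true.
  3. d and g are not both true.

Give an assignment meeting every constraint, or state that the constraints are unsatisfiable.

d: False; s: False; g: False

  (1) {g, s, d}: 0/3 true — not all ✓
  (2) {s, g, d}: 0 true — none ✓
  (3) d=F, g=F — not both ✓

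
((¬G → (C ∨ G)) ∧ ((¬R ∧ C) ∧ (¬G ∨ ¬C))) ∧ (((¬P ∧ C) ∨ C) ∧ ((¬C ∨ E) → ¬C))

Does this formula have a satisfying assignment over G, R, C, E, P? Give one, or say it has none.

G = False, R = False, C = True, E = False, P = True

  (¬G → (C ∨ G)) ∧ ((¬R ∧ C) ∧ (¬G ∨ ¬C)) = True
    ¬G → (C ∨ G) = True
      ¬G = True
      C ∨ G = True
    (¬R ∧ C) ∧ (¬G ∨ ¬C) = True
      ¬R ∧ C = True
        ¬R = True
      ¬G ∨ ¬C = True
        ¬G = True
        ¬C = False
  ((¬P ∧ C) ∨ C) ∧ ((¬C ∨ E) → ¬C) = True
    (¬P ∧ C) ∨ C = True
      ¬P ∧ C = False
        ¬P = False
    (¬C ∨ E) → ¬C = True
      ¬C ∨ E = False
        ¬C = False
      ¬C = False
Both conjuncts True, so the formula holds.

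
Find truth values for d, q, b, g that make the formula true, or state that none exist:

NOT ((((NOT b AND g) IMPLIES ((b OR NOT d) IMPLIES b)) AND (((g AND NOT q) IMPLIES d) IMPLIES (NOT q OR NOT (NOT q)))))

d = False; q = False; b = False; g = True

  NOT ((((NOT b AND g) IMPLIES ((b OR NOT d) IMPLIES b)) AND (((g AND NOT q) IMPLIES d) IMPLIES (NOT q OR NOT (NOT q))))) = True
    ((NOT b AND g) IMPLIES ((b OR NOT d) IMPLIES b)) AND (((g AND NOT q) IMPLIES d) IMPLIES (NOT q OR NOT (NOT q))) = False
      (NOT b AND g) IMPLIES ((b OR NOT d) IMPLIES b) = False
        NOT b AND g = True
          NOT b = True
        (b OR NOT d) IMPLIES b = False
          b OR NOT d = True
            NOT d = True
      ((g AND NOT q) IMPLIES d) IMPLIES (NOT q OR NOT (NOT q)) = True
        (g AND NOT q) IMPLIES d = False
          g AND NOT q = True
            NOT q = True
        NOT q OR NOT (NOT q) = True
          NOT q = True
          NOT (NOT q) = False
            NOT q = True
The formula evaluates to True.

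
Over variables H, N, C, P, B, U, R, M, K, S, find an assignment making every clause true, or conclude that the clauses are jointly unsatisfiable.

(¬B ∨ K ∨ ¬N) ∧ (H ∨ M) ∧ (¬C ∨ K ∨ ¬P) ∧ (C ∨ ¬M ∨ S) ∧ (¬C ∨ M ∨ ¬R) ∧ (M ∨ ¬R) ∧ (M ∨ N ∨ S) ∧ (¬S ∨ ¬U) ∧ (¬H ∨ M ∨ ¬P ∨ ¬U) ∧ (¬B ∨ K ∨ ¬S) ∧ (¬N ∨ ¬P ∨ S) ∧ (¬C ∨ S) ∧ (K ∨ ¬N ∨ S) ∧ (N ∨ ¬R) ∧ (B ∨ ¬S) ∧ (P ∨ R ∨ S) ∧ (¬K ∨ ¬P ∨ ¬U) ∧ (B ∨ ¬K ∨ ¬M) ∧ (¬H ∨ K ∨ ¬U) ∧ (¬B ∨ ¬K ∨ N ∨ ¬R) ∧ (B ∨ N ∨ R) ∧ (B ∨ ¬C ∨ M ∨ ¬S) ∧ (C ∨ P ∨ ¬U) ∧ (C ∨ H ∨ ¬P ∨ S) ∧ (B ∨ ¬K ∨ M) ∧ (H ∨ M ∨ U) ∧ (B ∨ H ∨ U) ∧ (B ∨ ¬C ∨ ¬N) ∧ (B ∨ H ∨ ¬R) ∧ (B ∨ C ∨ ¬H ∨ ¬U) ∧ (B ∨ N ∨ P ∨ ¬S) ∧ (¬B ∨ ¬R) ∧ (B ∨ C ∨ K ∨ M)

Set H = True.
Set N = False.
  then (N ∨ ¬R) forces R = False.
  then (B ∨ N ∨ R) forces B = True.
Set C = False.
Set P = True.
Set U = False.
Set M = True.
  then (C ∨ ¬M ∨ S) forces S = True.
  then (¬B ∨ K ∨ ¬S) forces K = True.
All clauses satisfied.

H=T, N=F, C=F, P=T, B=T, U=F, R=F, M=T, K=T, S=T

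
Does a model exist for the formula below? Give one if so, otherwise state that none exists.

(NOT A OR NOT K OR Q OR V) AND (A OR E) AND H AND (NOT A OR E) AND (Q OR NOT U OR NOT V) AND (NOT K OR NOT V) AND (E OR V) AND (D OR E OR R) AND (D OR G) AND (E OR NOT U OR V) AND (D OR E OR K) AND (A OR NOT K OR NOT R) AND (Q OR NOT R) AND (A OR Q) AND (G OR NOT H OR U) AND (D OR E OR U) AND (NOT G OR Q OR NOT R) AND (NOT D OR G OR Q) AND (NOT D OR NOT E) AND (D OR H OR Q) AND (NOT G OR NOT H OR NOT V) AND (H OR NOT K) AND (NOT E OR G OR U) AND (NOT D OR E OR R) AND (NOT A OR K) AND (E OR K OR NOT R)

Unit clause (H) forces H = True.
Try D = True:
  (NOT D OR NOT E) forces E = False.
  (A OR E) forces A = True.
  clause (NOT A OR E) is falsified — backtrack.
So D = False.
  then (D OR G) forces G = True.
  then (NOT G OR NOT H OR NOT V) forces V = False.
  then (E OR V) forces E = True.
Set K = True.
Set U = True.
Set A = True.
  then (NOT A OR NOT K OR Q OR V) forces Q = True.
Set R = True.
All clauses satisfied.

D = False, G = True, K = True, U = True, A = True, Q = True, H = True, R = True, V = False, E = True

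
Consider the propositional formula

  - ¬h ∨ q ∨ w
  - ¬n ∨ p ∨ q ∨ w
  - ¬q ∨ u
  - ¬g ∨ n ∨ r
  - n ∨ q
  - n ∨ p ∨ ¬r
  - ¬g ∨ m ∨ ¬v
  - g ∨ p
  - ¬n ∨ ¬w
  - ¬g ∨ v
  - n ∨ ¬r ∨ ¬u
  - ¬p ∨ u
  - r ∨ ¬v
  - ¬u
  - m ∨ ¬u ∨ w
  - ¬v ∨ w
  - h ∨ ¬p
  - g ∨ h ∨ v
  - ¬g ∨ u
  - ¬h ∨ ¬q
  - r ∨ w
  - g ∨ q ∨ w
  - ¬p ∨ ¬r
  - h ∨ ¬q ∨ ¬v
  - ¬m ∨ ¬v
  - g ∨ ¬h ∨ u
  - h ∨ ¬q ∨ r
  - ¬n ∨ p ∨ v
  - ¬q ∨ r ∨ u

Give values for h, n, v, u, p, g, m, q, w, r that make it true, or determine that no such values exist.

Case p = True:
  (¬p ∨ u) forces u = True.
  Clause (¬u) is falsified — contradiction.
Case p = False:
  (g ∨ p) forces g = True.
  (¬g ∨ v) forces v = True.
  (¬g ∨ m ∨ ¬v) forces m = True.
  Clause (¬m ∨ ¬v) is falsified — contradiction.
Both cases fail, so the formula is unsatisfiable.

Unsatisfiable — no assignment works.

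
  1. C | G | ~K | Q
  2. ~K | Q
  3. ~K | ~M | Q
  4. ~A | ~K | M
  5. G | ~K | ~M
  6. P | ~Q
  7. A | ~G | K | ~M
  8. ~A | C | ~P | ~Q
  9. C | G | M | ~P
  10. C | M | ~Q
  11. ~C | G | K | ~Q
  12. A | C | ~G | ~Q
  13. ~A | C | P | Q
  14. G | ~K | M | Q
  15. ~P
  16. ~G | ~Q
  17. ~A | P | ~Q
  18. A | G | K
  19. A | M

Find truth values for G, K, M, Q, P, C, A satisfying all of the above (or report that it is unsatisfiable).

G = False, K = False, M = True, Q = False, P = False, C = True, A = True

Unit clause (~P) forces P = False.
In (P | ~Q) only ~Q is left, so Q = False.
In (~K | Q) only ~K is left, so K = False.
Set G = False.
  then (A | G | K) forces A = True.
  then (~A | C | P | Q) forces C = True.
Set M = True.
All clauses satisfied.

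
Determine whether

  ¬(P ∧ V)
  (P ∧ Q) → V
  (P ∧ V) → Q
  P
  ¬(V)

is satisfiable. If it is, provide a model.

P = True; V = False; Q = False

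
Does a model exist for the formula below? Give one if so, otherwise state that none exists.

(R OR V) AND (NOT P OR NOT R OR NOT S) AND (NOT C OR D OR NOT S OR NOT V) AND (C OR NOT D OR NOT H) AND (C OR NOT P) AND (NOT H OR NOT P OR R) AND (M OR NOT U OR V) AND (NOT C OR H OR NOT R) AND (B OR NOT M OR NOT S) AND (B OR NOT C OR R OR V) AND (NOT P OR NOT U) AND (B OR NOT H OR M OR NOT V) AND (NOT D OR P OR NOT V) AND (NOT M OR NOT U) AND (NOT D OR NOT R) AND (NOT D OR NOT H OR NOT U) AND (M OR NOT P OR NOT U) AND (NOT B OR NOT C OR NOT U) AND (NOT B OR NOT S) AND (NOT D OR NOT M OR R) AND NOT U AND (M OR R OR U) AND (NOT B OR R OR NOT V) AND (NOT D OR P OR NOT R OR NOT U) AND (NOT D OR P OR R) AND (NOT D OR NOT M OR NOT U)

R=F, M=T, U=F, B=F, C=F, S=F, H=T, V=T, D=F, P=F

Unit clause (NOT U) forces U = False.
Set R = False.
  then (R OR V) forces V = True.
  then (M OR R OR U) forces M = True.
  then (NOT B OR R OR NOT V) forces B = False.
  then (B OR NOT M OR NOT S) forces S = False.
  then (NOT D OR NOT M OR R) forces D = False.
Set C = False.
  then (C OR NOT P) forces P = False.
Set H = True.
All clauses satisfied.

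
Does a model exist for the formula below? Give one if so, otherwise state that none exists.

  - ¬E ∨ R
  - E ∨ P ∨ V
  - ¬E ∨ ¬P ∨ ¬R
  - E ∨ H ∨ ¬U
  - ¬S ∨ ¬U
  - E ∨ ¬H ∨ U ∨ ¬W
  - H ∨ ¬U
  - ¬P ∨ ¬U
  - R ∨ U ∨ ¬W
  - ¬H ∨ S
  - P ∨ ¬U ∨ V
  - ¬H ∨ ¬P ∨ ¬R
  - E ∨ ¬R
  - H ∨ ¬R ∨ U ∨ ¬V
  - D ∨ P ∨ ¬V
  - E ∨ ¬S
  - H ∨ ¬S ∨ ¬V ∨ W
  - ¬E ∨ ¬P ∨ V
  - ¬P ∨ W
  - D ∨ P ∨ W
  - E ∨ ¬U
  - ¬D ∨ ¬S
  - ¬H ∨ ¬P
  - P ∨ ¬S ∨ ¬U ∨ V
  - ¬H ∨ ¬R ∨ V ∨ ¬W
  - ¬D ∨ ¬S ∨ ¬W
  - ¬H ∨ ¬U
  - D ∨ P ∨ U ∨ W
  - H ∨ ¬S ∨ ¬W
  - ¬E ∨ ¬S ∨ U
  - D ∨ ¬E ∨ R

U: False; R: True; S: False; E: True; W: False; V: False; H: False; P: False; D: True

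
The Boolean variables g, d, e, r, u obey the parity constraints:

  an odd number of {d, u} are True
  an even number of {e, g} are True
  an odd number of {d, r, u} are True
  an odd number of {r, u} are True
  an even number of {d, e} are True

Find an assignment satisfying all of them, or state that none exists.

g=F, d=F, e=F, r=F, u=T

{d, u}: 1 true → odd ✓
{e, g}: 0 true → even ✓
{d, r, u}: 1 true → odd ✓
{r, u}: 1 true → odd ✓
{d, e}: 0 true → even ✓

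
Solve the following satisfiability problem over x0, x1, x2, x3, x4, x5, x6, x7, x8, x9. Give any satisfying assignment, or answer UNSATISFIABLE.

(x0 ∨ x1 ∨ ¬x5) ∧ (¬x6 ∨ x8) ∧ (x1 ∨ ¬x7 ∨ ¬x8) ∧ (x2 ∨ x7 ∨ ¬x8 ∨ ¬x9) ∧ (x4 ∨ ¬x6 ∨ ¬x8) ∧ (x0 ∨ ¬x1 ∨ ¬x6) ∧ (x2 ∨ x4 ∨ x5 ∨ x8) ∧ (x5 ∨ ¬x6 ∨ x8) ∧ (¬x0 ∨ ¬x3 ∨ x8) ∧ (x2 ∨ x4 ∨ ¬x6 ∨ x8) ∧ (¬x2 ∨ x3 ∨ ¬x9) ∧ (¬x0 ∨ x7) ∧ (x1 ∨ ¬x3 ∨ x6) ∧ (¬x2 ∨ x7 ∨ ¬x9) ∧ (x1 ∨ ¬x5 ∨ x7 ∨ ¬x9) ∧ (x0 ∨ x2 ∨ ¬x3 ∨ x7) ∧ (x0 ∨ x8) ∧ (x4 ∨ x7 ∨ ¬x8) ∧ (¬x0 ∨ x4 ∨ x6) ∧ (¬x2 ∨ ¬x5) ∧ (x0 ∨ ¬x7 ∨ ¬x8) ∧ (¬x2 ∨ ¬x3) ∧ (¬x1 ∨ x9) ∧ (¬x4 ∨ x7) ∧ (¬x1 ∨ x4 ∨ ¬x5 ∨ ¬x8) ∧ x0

Unit clause (x0) forces x0 = True.
In (¬x0 ∨ x7) only x7 is left, so x7 = True.
Set x1 = True.
  then (¬x1 ∨ x9) forces x9 = True.
Try x2 = True:
  (¬x2 ∨ x3 ∨ ¬x9) forces x3 = True.
  clause (¬x2 ∨ ¬x3) is falsified — backtrack.
So x2 = False.
Set x3 = True.
  then (¬x0 ∨ ¬x3 ∨ x8) forces x8 = True.
Set x4 = True.
Set x5 = False.
Set x6 = True.
All clauses satisfied.

x0: True, x1: True, x2: False, x3: True, x4: True, x5: False, x6: True, x7: True, x8: True, x9: True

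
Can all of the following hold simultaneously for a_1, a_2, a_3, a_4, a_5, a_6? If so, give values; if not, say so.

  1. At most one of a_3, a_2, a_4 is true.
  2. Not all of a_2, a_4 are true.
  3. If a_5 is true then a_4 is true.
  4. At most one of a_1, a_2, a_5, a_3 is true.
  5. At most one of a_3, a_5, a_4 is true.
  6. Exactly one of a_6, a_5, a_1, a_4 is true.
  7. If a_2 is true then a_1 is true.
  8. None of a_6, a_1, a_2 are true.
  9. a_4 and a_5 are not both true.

a_1 = False, a_2 = False, a_3 = False, a_4 = True, a_5 = False, a_6 = False

  (1) {a_3, a_2, a_4}: 1 true — at most one ✓
  (2) {a_2, a_4}: 1/2 true — not all ✓
  (3) a_5=F ⇒ a_4: vacuous ✓
  (4) {a_1, a_2, a_5, a_3}: 0 true — at most one ✓
  (5) {a_3, a_5, a_4}: 1 true — at most one ✓
  (6) {a_6, a_5, a_1, a_4}: 1 true — exactly one ✓
  (7) a_2=F ⇒ a_1: vacuous ✓
  (8) {a_6, a_1, a_2}: 0 true — none ✓
  (9) a_4=T, a_5=F — not both ✓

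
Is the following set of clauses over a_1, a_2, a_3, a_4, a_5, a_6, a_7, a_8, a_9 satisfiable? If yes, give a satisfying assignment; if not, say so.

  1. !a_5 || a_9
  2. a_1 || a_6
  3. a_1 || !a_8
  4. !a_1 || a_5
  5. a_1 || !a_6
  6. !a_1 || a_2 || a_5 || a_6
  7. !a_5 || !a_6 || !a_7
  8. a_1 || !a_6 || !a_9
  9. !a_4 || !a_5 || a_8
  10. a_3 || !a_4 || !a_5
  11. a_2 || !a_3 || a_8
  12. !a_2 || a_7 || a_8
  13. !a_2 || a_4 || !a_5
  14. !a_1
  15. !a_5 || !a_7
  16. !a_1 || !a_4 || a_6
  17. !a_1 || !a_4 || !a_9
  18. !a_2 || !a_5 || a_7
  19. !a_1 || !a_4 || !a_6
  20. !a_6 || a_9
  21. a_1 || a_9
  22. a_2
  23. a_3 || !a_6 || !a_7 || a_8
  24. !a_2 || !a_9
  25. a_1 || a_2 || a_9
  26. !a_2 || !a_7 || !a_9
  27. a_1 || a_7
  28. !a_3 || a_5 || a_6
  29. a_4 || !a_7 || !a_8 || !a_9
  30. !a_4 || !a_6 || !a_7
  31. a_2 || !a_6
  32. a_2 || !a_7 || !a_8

Case a_1 = True:
  Clause (!a_1) is falsified — contradiction.
Case a_1 = False:
  (a_1 || a_6) forces a_6 = True.
  Clause (a_1 || !a_6) is falsified — contradiction.
Both cases fail, so the formula is unsatisfiable.

No satisfying assignment exists.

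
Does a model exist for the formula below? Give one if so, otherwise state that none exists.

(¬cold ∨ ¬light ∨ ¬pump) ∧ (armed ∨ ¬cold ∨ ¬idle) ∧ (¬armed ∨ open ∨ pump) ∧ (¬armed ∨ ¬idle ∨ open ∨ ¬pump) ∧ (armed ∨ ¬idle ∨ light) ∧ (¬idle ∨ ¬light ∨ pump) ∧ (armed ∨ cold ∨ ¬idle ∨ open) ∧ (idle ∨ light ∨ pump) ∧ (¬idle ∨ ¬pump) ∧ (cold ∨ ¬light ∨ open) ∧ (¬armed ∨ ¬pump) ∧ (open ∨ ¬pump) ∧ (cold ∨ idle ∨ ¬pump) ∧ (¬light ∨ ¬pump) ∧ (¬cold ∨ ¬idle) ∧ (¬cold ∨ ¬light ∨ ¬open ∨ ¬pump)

open = True; cold = True; light = True; armed = False; pump = False; idle = False

Set open = True.
Set cold = True.
  then (¬cold ∨ ¬idle) forces idle = False.
Set light = True.
  then (¬cold ∨ ¬light ∨ ¬pump) forces pump = False.
Set armed = False.
All clauses satisfied.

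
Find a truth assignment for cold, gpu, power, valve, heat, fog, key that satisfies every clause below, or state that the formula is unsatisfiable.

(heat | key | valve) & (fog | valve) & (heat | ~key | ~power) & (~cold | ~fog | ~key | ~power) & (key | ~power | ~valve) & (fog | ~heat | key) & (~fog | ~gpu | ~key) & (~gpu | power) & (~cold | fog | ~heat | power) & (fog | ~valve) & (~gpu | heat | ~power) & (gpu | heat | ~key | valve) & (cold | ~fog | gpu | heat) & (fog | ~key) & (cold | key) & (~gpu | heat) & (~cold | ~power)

cold=F; gpu=F; power=T; valve=F; heat=T; fog=T; key=T

Set cold = False.
  then (cold | key) forces key = True.
  then (fog | ~key) forces fog = True.
  then (~fog | ~gpu | ~key) forces gpu = False.
  then (cold | ~fog | gpu | heat) forces heat = True.
Set power = True.
Set valve = False.
All clauses satisfied.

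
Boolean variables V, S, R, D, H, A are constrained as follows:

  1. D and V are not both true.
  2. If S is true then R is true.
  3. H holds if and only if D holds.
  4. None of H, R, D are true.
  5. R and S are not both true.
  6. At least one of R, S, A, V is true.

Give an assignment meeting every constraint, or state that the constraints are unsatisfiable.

V=T, S=F, R=F, D=F, H=F, A=T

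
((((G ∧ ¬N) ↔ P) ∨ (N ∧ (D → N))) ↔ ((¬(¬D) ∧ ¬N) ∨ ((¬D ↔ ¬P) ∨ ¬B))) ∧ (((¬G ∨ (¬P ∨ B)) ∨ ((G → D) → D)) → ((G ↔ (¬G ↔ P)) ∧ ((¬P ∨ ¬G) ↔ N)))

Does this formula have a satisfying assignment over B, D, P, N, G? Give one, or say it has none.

B = False, D = False, P = False, N = True, G = True

  (((G ∧ ¬N) ↔ P) ∨ (N ∧ (D → N))) ↔ ((¬(¬D) ∧ ¬N) ∨ ((¬D ↔ ¬P) ∨ ¬B)) = True
    ((G ∧ ¬N) ↔ P) ∨ (N ∧ (D → N)) = True
      (G ∧ ¬N) ↔ P = True
        G ∧ ¬N = False
          ¬N = False
      N ∧ (D → N) = True
        D → N = True
    (¬(¬D) ∧ ¬N) ∨ ((¬D ↔ ¬P) ∨ ¬B) = True
      ¬(¬D) ∧ ¬N = False
        ¬(¬D) = False
          ¬D = True
        ¬N = False
      (¬D ↔ ¬P) ∨ ¬B = True
        ¬D ↔ ¬P = True
          ¬D = True
          ¬P = True
        ¬B = True
  ((¬G ∨ (¬P ∨ B)) ∨ ((G → D) → D)) → ((G ↔ (¬G ↔ P)) ∧ ((¬P ∨ ¬G) ↔ N)) = True
    (¬G ∨ (¬P ∨ B)) ∨ ((G → D) → D) = True
      ¬G ∨ (¬P ∨ B) = True
        ¬G = False
        ¬P ∨ B = True
          ¬P = True
      (G → D) → D = True
        G → D = False
    (G ↔ (¬G ↔ P)) ∧ ((¬P ∨ ¬G) ↔ N) = True
      G ↔ (¬G ↔ P) = True
        ¬G ↔ P = True
          ¬G = False
      (¬P ∨ ¬G) ↔ N = True
        ¬P ∨ ¬G = True
          ¬P = True
          ¬G = False
Both conjuncts True, so the formula holds.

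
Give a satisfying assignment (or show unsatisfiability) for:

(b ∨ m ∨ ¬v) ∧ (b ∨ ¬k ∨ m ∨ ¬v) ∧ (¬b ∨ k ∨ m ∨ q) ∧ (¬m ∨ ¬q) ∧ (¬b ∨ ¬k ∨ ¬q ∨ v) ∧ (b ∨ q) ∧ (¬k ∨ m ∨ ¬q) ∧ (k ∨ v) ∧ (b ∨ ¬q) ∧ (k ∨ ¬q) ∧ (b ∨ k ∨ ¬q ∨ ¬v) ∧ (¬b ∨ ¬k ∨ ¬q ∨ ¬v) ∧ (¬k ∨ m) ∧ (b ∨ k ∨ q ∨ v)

k: True, b: True, q: False, v: True, m: True

Set k = True.
  then (¬k ∨ m) forces m = True.
  then (¬m ∨ ¬q) forces q = False.
  then (b ∨ q) forces b = True.
Set v = True.
All clauses satisfied.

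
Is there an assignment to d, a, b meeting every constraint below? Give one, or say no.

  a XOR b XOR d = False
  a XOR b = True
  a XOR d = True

d = True, a = False, b = True

a XOR b XOR d = F XOR T XOR T = False ✓
a XOR b = F XOR T = True ✓
a XOR d = F XOR T = True ✓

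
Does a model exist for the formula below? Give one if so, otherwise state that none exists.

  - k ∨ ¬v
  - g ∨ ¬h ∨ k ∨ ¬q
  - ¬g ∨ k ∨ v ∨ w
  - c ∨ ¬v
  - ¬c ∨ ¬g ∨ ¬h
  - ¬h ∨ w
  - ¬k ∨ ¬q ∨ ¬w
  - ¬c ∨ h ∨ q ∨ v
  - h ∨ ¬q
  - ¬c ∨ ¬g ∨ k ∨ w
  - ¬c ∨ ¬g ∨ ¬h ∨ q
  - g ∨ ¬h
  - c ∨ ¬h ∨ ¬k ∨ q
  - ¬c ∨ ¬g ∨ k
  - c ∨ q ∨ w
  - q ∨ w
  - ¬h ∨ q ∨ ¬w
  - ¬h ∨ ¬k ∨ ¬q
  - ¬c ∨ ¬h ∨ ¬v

Set q = False.
  then (q ∨ w) forces w = True.
  then (¬h ∨ q ∨ ¬w) forces h = False.
Set v = False.
  then (¬c ∨ h ∨ q ∨ v) forces c = False.
Set k = True.
Set g = False.
All clauses satisfied.

q = False; h = False; w = True; v = False; k = True; c = False; g = False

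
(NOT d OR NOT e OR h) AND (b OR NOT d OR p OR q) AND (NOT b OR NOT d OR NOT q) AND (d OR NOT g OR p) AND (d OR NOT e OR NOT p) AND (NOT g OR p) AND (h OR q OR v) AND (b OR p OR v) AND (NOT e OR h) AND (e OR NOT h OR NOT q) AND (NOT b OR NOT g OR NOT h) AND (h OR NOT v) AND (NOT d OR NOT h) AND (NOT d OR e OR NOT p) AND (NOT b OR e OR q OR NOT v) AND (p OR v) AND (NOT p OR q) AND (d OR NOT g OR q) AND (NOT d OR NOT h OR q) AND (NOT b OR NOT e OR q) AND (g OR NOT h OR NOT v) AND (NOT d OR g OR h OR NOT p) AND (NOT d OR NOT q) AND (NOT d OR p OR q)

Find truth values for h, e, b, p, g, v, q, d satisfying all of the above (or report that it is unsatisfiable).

h=F; e=F; b=F; p=T; g=T; v=F; q=T; d=F

Set h = False.
  then (NOT e OR h) forces e = False.
  then (h OR NOT v) forces v = False.
  then (p OR v) forces p = True.
  then (NOT p OR q) forces q = True.
  then (NOT d OR NOT q) forces d = False.
Set b = False.
Set g = True.
All clauses satisfied.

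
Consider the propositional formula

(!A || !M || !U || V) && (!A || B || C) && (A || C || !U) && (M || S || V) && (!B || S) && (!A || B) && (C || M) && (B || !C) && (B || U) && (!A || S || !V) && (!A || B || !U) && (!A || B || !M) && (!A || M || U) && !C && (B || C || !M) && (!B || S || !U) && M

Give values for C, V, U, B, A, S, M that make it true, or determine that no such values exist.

C: False, V: False, U: False, B: True, A: False, S: True, M: True

Unit clause (!C) forces C = False.
Unit clause (M) forces M = True.
In (B || C || !M) only B is left, so B = True.
In (!B || S) only S is left, so S = True.
Set V = False.
Set U = False.
Set A = False.
All clauses satisfied.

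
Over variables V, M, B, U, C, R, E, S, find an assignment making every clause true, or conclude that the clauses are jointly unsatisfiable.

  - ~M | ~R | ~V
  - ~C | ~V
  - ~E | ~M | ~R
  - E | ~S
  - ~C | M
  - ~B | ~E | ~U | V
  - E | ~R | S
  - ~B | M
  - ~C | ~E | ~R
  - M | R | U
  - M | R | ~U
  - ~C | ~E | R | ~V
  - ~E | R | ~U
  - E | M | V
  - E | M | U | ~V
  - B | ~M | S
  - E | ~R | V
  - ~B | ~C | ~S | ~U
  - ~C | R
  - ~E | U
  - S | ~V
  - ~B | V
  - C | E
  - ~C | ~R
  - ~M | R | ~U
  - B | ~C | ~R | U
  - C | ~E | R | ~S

V = True; M = False; B = False; U = True; C = False; R = True; E = True; S = True

Set V = True.
  then (~C | ~V) forces C = False.
  then (S | ~V) forces S = True.
  then (C | E) forces E = True.
  then (C | ~E | R | ~S) forces R = True.
  then (~M | ~R | ~V) forces M = False.
  then (~B | M) forces B = False.
  then (~E | U) forces U = True.
All clauses satisfied.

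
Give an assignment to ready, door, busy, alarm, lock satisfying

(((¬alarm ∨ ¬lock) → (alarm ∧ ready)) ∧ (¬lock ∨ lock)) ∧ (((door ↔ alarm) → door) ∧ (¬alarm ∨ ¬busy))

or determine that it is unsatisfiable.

ready = True, door = True, busy = False, alarm = True, lock = True

  ((¬alarm ∨ ¬lock) → (alarm ∧ ready)) ∧ (¬lock ∨ lock) = True
    (¬alarm ∨ ¬lock) → (alarm ∧ ready) = True
      ¬alarm ∨ ¬lock = False
        ¬alarm = False
        ¬lock = False
      alarm ∧ ready = True
    ¬lock ∨ lock = True
      ¬lock = False
  ((door ↔ alarm) → door) ∧ (¬alarm ∨ ¬busy) = True
    (door ↔ alarm) → door = True
      door ↔ alarm = True
    ¬alarm ∨ ¬busy = True
      ¬alarm = False
      ¬busy = True
Both conjuncts True, so the formula holds.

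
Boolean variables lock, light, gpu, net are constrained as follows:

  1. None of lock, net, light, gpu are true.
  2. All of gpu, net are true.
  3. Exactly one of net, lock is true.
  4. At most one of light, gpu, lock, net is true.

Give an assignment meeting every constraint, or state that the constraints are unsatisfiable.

The formula is unsatisfiable.

Case gpu = True:
  Constraint (1) is violated (gpu=T) — contradiction.
Case gpu = False:
  Constraint (2) is violated (gpu=F) — contradiction.
Both cases fail — unsatisfiable.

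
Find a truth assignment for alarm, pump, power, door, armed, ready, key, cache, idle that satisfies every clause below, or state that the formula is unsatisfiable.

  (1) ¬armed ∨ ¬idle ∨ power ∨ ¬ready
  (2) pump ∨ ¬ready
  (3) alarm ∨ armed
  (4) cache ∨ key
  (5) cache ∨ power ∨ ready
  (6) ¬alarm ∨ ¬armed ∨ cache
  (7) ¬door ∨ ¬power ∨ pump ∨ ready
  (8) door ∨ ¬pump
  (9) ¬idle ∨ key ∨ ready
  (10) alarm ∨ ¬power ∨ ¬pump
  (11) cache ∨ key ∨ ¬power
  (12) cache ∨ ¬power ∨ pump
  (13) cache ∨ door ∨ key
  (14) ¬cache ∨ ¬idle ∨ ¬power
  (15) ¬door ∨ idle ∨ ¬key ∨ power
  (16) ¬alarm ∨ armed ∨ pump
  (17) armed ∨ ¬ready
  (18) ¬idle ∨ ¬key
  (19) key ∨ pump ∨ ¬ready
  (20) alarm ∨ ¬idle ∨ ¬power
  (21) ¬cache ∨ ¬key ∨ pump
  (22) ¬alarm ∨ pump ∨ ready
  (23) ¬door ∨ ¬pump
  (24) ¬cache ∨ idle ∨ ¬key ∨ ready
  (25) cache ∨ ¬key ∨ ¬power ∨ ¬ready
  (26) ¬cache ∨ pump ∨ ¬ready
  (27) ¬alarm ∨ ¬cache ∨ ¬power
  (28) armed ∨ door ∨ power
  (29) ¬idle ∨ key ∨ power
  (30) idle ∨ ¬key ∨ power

alarm = False, pump = False, power = True, door = False, armed = True, ready = False, key = False, cache = True, idle = False

Set alarm = False.
  then (alarm ∨ armed) forces armed = True.
Set pump = False.
  then (pump ∨ ¬ready) forces ready = False.
Set power = True.
  then (¬door ∨ ¬power ∨ pump ∨ ready) forces door = False.
  then (cache ∨ ¬power ∨ pump) forces cache = True.
  then (¬cache ∨ ¬idle ∨ ¬power) forces idle = False.
  then (¬cache ∨ ¬key ∨ pump) forces key = False.
All clauses satisfied.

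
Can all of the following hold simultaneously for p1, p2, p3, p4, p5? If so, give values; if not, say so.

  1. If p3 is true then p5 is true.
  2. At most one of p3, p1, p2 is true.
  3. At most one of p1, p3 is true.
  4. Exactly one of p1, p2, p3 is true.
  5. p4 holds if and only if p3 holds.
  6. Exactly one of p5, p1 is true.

p1: False; p2: True; p3: False; p4: False; p5: True

  (1) p3=F ⇒ p5: vacuous ✓
  (2) {p3, p1, p2}: 1 true — at most one ✓
  (3) {p1, p3}: 0 true — at most one ✓
  (4) {p1, p2, p3}: 1 true — exactly one ✓
  (5) p4=F, p3=F — same ✓
  (6) {p5, p1}: 1 true — exactly one ✓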